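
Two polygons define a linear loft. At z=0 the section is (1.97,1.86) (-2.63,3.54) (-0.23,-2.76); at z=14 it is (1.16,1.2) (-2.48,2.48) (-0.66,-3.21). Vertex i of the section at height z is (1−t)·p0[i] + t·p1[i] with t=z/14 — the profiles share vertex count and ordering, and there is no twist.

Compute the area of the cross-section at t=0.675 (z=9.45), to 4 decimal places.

Area at t=0.675: 10.2192

Cross-section at t=0.675: each vertex is (1-t)·p0[i] + t·p1[i].
  v1: (1-0.675)·(1.97,1.86) + 0.675·(1.16,1.2) = (1.4232,1.4145)
  v2: (1-0.675)·(-2.63,3.54) + 0.675·(-2.48,2.48) = (-2.5288,2.8245)
  v3: (1-0.675)·(-0.23,-2.76) + 0.675·(-0.66,-3.21) = (-0.5203,-3.0637)
Shoelace sum Σ(x_i·y_{i+1} − x_{i+1}·y_i):
  i=1: 1.4232·2.8245 − -2.5288·1.4145 = +7.5969 (running +7.5969)
  i=2: -2.5288·-3.0637 − -0.5203·2.8245 = +9.2169 (running +16.8138)
  i=3: -0.5203·1.4145 − 1.4232·-3.0637 = +3.6246 (running +20.4384)
Area = |Σ|/2 = |20.4384|/2 = 10.2192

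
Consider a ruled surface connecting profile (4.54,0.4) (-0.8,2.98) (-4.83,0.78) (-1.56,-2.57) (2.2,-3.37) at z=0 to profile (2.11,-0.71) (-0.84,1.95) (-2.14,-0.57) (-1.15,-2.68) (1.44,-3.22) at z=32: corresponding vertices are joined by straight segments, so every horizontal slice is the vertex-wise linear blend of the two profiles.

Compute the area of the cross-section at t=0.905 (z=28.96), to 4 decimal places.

Area at t=0.905: 14.9860

Cross-section at t=0.905: each vertex is (1-t)·p0[i] + t·p1[i].
  v1: (1-0.905)·(4.54,0.4) + 0.905·(2.11,-0.71) = (2.3408,-0.6045)
  v2: (1-0.905)·(-0.8,2.98) + 0.905·(-0.84,1.95) = (-0.8362,2.0478)
  v3: (1-0.905)·(-4.83,0.78) + 0.905·(-2.14,-0.57) = (-2.3956,-0.4417)
  v4: (1-0.905)·(-1.56,-2.57) + 0.905·(-1.15,-2.68) = (-1.1889,-2.6696)
  v5: (1-0.905)·(2.2,-3.37) + 0.905·(1.44,-3.22) = (1.5122,-3.2343)
Shoelace sum Σ(x_i·y_{i+1} − x_{i+1}·y_i):
  i=1: 2.3408·2.0478 − -0.8362·-0.6045 = +4.2882 (running +4.2882)
  i=2: -0.8362·-0.4417 − -2.3956·2.0478 = +5.2751 (running +9.5633)
  i=3: -2.3956·-2.6696 − -1.1889·-0.4417 = +5.8698 (running +15.4331)
  i=4: -1.1889·-3.2343 − 1.5122·-2.6696 = +7.8823 (running +23.3154)
  i=5: 1.5122·-0.6045 − 2.3408·-3.2343 = +6.6567 (running +29.9721)
Area = |Σ|/2 = |29.9721|/2 = 14.9860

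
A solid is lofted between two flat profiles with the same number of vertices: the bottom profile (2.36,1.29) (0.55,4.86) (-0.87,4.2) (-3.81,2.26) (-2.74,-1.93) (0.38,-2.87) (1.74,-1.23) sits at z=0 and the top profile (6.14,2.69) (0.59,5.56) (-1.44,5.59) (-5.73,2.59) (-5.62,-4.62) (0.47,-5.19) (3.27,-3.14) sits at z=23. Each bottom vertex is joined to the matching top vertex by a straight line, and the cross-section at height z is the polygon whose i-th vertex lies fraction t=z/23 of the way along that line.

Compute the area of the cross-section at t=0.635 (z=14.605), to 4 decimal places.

Cross-section at t=0.635: each vertex is (1-t)·p0[i] + t·p1[i].
  v1: (1-0.635)·(2.36,1.29) + 0.635·(6.14,2.69) = (4.7603,2.1790)
  v2: (1-0.635)·(0.55,4.86) + 0.635·(0.59,5.56) = (0.5754,5.3045)
  v3: (1-0.635)·(-0.87,4.2) + 0.635·(-1.44,5.59) = (-1.2319,5.0826)
  v4: (1-0.635)·(-3.81,2.26) + 0.635·(-5.73,2.59) = (-5.0292,2.4695)
  v5: (1-0.635)·(-2.74,-1.93) + 0.635·(-5.62,-4.62) = (-4.5688,-3.6381)
  v6: (1-0.635)·(0.38,-2.87) + 0.635·(0.47,-5.19) = (0.4371,-4.3432)
  v7: (1-0.635)·(1.74,-1.23) + 0.635·(3.27,-3.14) = (2.7115,-2.4428)
Shoelace sum Σ(x_i·y_{i+1} − x_{i+1}·y_i):
  i=1: 4.7603·5.3045 − 0.5754·2.1790 = +23.9972 (running +23.9972)
  i=2: 0.5754·5.0826 − -1.2319·5.3045 = +9.4594 (running +33.4567)
  i=3: -1.2319·2.4695 − -5.0292·5.0826 = +22.5193 (running +55.9760)
  i=4: -5.0292·-3.6381 − -4.5688·2.4695 = +29.5799 (running +85.5558)
  i=5: -4.5688·-4.3432 − 0.4371·-3.6381 = +21.4336 (running +106.9894)
  i=6: 0.4371·-2.4428 − 2.7115·-4.3432 = +10.7089 (running +117.6984)
  i=7: 2.7115·2.1790 − 4.7603·-2.4428 = +17.5372 (running +135.2355)
Area = |Σ|/2 = |135.2355|/2 = 67.6178

Area at t=0.635: 67.6178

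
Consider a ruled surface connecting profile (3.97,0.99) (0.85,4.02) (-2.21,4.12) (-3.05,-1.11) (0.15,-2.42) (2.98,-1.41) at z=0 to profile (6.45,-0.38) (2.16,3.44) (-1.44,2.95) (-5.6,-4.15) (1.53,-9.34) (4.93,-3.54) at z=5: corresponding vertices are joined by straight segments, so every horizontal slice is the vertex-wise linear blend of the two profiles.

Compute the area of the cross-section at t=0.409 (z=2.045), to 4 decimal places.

Area at t=0.409: 52.1027

Cross-section at t=0.409: each vertex is (1-t)·p0[i] + t·p1[i].
  v1: (1-0.409)·(3.97,0.99) + 0.409·(6.45,-0.38) = (4.9843,0.4297)
  v2: (1-0.409)·(0.85,4.02) + 0.409·(2.16,3.44) = (1.3858,3.7828)
  v3: (1-0.409)·(-2.21,4.12) + 0.409·(-1.44,2.95) = (-1.8951,3.6415)
  v4: (1-0.409)·(-3.05,-1.11) + 0.409·(-5.6,-4.15) = (-4.0929,-2.3534)
  v5: (1-0.409)·(0.15,-2.42) + 0.409·(1.53,-9.34) = (0.7144,-5.2503)
  v6: (1-0.409)·(2.98,-1.41) + 0.409·(4.93,-3.54) = (3.7775,-2.2812)
Shoelace sum Σ(x_i·y_{i+1} − x_{i+1}·y_i):
  i=1: 4.9843·3.7828 − 1.3858·0.4297 = +18.2592 (running +18.2592)
  i=2: 1.3858·3.6415 − -1.8951·3.7828 = +12.2149 (running +30.4741)
  i=3: -1.8951·-2.3534 − -4.0929·3.6415 = +19.3641 (running +49.8382)
  i=4: -4.0929·-5.2503 − 0.7144·-2.3534 = +23.1704 (running +73.0087)
  i=5: 0.7144·-2.2812 − 3.7775·-5.2503 = +18.2035 (running +91.2121)
  i=6: 3.7775·0.4297 − 4.9843·-2.2812 = +12.9932 (running +104.2053)
Area = |Σ|/2 = |104.2053|/2 = 52.1027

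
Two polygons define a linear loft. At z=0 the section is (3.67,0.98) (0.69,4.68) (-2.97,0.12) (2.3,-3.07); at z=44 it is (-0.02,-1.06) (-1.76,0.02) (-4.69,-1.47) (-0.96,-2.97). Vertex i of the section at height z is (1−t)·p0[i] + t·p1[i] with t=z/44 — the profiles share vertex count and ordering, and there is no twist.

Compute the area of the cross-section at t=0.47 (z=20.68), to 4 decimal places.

Area at t=0.47: 16.1489

Cross-section at t=0.47: each vertex is (1-t)·p0[i] + t·p1[i].
  v1: (1-0.47)·(3.67,0.98) + 0.47·(-0.02,-1.06) = (1.9357,0.0212)
  v2: (1-0.47)·(0.69,4.68) + 0.47·(-1.76,0.02) = (-0.4615,2.4898)
  v3: (1-0.47)·(-2.97,0.12) + 0.47·(-4.69,-1.47) = (-3.7784,-0.6273)
  v4: (1-0.47)·(2.3,-3.07) + 0.47·(-0.96,-2.97) = (0.7678,-3.0230)
Shoelace sum Σ(x_i·y_{i+1} − x_{i+1}·y_i):
  i=1: 1.9357·2.4898 − -0.4615·0.0212 = +4.8293 (running +4.8293)
  i=2: -0.4615·-0.6273 − -3.7784·2.4898 = +9.6970 (running +14.5262)
  i=3: -3.7784·-3.0230 − 0.7678·-0.6273 = +11.9037 (running +26.4300)
  i=4: 0.7678·0.0212 − 1.9357·-3.0230 = +5.8679 (running +32.2979)
Area = |Σ|/2 = |32.2979|/2 = 16.1489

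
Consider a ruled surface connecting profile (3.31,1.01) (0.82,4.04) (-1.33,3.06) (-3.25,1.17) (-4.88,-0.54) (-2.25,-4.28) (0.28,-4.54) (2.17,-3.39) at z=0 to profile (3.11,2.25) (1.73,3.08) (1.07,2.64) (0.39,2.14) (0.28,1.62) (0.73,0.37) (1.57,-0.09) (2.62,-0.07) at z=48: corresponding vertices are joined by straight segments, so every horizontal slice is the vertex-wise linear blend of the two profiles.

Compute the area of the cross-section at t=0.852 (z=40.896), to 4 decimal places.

Cross-section at t=0.852: each vertex is (1-t)·p0[i] + t·p1[i].
  v1: (1-0.852)·(3.31,1.01) + 0.852·(3.11,2.25) = (3.1396,2.0665)
  v2: (1-0.852)·(0.82,4.04) + 0.852·(1.73,3.08) = (1.5953,3.2221)
  v3: (1-0.852)·(-1.33,3.06) + 0.852·(1.07,2.64) = (0.7148,2.7022)
  v4: (1-0.852)·(-3.25,1.17) + 0.852·(0.39,2.14) = (-0.1487,1.9964)
  v5: (1-0.852)·(-4.88,-0.54) + 0.852·(0.28,1.62) = (-0.4837,1.3003)
  v6: (1-0.852)·(-2.25,-4.28) + 0.852·(0.73,0.37) = (0.2890,-0.3182)
  v7: (1-0.852)·(0.28,-4.54) + 0.852·(1.57,-0.09) = (1.3791,-0.7486)
  v8: (1-0.852)·(2.17,-3.39) + 0.852·(2.62,-0.07) = (2.5534,-0.5614)
Shoelace sum Σ(x_i·y_{i+1} − x_{i+1}·y_i):
  i=1: 3.1396·3.2221 − 1.5953·2.0665 = +6.8193 (running +6.8193)
  i=2: 1.5953·2.7022 − 0.7148·3.2221 = +2.0077 (running +8.8270)
  i=3: 0.7148·1.9964 − -0.1487·2.7022 = +1.8289 (running +10.6559)
  i=4: -0.1487·1.3003 − -0.4837·1.9964 = +0.7723 (running +11.4282)
  i=5: -0.4837·-0.3182 − 0.2890·1.3003 = -0.2218 (running +11.2064)
  i=6: 0.2890·-0.7486 − 1.3791·-0.3182 = +0.2225 (running +11.4289)
  i=7: 1.3791·-0.5614 − 2.5534·-0.7486 = +1.1373 (running +12.5662)
  i=8: 2.5534·2.0665 − 3.1396·-0.5614 = +7.0390 (running +19.6052)
Area = |Σ|/2 = |19.6052|/2 = 9.8026

Area at t=0.852: 9.8026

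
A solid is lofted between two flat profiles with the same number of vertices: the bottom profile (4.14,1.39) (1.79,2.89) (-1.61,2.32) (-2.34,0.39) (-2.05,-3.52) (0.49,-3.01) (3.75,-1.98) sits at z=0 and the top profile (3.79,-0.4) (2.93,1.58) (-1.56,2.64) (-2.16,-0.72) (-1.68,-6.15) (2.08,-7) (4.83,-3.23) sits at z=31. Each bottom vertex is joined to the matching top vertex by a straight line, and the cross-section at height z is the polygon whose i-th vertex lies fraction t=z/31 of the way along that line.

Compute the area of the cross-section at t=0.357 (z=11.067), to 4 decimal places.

Cross-section at t=0.357: each vertex is (1-t)·p0[i] + t·p1[i].
  v1: (1-0.357)·(4.14,1.39) + 0.357·(3.79,-0.4) = (4.0151,0.7510)
  v2: (1-0.357)·(1.79,2.89) + 0.357·(2.93,1.58) = (2.1970,2.4223)
  v3: (1-0.357)·(-1.61,2.32) + 0.357·(-1.56,2.64) = (-1.5922,2.4342)
  v4: (1-0.357)·(-2.34,0.39) + 0.357·(-2.16,-0.72) = (-2.2757,-0.0063)
  v5: (1-0.357)·(-2.05,-3.52) + 0.357·(-1.68,-6.15) = (-1.9179,-4.4589)
  v6: (1-0.357)·(0.49,-3.01) + 0.357·(2.08,-7) = (1.0576,-4.4344)
  v7: (1-0.357)·(3.75,-1.98) + 0.357·(4.83,-3.23) = (4.1356,-2.4262)
Shoelace sum Σ(x_i·y_{i+1} − x_{i+1}·y_i):
  i=1: 4.0151·2.4223 − 2.1970·0.7510 = +8.0759 (running +8.0759)
  i=2: 2.1970·2.4342 − -1.5922·2.4223 = +9.2047 (running +17.2806)
  i=3: -1.5922·-0.0063 − -2.2757·2.4342 = +5.5497 (running +22.8303)
  i=4: -2.2757·-4.4589 − -1.9179·-0.0063 = +10.1353 (running +32.9656)
  i=5: -1.9179·-4.4344 − 1.0576·-4.4589 = +13.2207 (running +46.1863)
  i=6: 1.0576·-2.4262 − 4.1356·-4.4344 = +15.7728 (running +61.9591)
  i=7: 4.1356·0.7510 − 4.0151·-2.4262 = +12.8472 (running +74.8063)
Area = |Σ|/2 = |74.8063|/2 = 37.4031

Area at t=0.357: 37.4031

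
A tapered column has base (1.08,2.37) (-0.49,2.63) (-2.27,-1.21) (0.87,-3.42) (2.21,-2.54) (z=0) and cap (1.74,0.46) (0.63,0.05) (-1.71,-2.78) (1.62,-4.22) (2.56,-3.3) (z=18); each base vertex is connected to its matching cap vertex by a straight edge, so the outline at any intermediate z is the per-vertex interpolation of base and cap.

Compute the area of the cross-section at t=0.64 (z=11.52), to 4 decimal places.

Cross-section at t=0.64: each vertex is (1-t)·p0[i] + t·p1[i].
  v1: (1-0.64)·(1.08,2.37) + 0.64·(1.74,0.46) = (1.5024,1.1476)
  v2: (1-0.64)·(-0.49,2.63) + 0.64·(0.63,0.05) = (0.2268,0.9788)
  v3: (1-0.64)·(-2.27,-1.21) + 0.64·(-1.71,-2.78) = (-1.9116,-2.2148)
  v4: (1-0.64)·(0.87,-3.42) + 0.64·(1.62,-4.22) = (1.3500,-3.9320)
  v5: (1-0.64)·(2.21,-2.54) + 0.64·(2.56,-3.3) = (2.4340,-3.0264)
Shoelace sum Σ(x_i·y_{i+1} − x_{i+1}·y_i):
  i=1: 1.5024·0.9788 − 0.2268·1.1476 = +1.2103 (running +1.2103)
  i=2: 0.2268·-2.2148 − -1.9116·0.9788 = +1.3688 (running +2.5790)
  i=3: -1.9116·-3.9320 − 1.3500·-2.2148 = +10.5064 (running +13.0854)
  i=4: 1.3500·-3.0264 − 2.4340·-3.9320 = +5.4848 (running +18.5703)
  i=5: 2.4340·1.1476 − 1.5024·-3.0264 = +7.3401 (running +25.9104)
Area = |Σ|/2 = |25.9104|/2 = 12.9552

Area at t=0.64: 12.9552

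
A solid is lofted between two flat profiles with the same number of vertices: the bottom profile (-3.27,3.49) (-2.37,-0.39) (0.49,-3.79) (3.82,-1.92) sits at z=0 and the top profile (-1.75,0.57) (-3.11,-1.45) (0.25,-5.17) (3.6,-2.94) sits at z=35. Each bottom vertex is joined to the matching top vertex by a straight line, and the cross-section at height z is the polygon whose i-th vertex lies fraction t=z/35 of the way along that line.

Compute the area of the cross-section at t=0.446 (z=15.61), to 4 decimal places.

Cross-section at t=0.446: each vertex is (1-t)·p0[i] + t·p1[i].
  v1: (1-0.446)·(-3.27,3.49) + 0.446·(-1.75,0.57) = (-2.5921,2.1877)
  v2: (1-0.446)·(-2.37,-0.39) + 0.446·(-3.11,-1.45) = (-2.7000,-0.8628)
  v3: (1-0.446)·(0.49,-3.79) + 0.446·(0.25,-5.17) = (0.3830,-4.4055)
  v4: (1-0.446)·(3.82,-1.92) + 0.446·(3.6,-2.94) = (3.7219,-2.3749)
Shoelace sum Σ(x_i·y_{i+1} − x_{i+1}·y_i):
  i=1: -2.5921·-0.8628 − -2.7000·2.1877 = +8.1432 (running +8.1432)
  i=2: -2.7000·-4.4055 − 0.3830·-0.8628 = +12.2254 (running +20.3685)
  i=3: 0.3830·-2.3749 − 3.7219·-4.4055 = +15.4872 (running +35.8557)
  i=4: 3.7219·2.1877 − -2.5921·-2.3749 = +1.9863 (running +37.8420)
Area = |Σ|/2 = |37.8420|/2 = 18.9210

Area at t=0.446: 18.9210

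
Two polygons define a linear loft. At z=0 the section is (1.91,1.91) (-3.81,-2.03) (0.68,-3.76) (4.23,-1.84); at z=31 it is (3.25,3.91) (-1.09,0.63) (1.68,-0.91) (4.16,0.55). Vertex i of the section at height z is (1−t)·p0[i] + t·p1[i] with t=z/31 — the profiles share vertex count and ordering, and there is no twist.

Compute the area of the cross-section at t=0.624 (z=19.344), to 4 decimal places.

Cross-section at t=0.624: each vertex is (1-t)·p0[i] + t·p1[i].
  v1: (1-0.624)·(1.91,1.91) + 0.624·(3.25,3.91) = (2.7462,3.1580)
  v2: (1-0.624)·(-3.81,-2.03) + 0.624·(-1.09,0.63) = (-2.1127,-0.3702)
  v3: (1-0.624)·(0.68,-3.76) + 0.624·(1.68,-0.91) = (1.3040,-1.9816)
  v4: (1-0.624)·(4.23,-1.84) + 0.624·(4.16,0.55) = (4.1863,-0.3486)
Shoelace sum Σ(x_i·y_{i+1} − x_{i+1}·y_i):
  i=1: 2.7462·-0.3702 − -2.1127·3.1580 = +5.6555 (running +5.6555)
  i=2: -2.1127·-1.9816 − 1.3040·-0.3702 = +4.6693 (running +10.3247)
  i=3: 1.3040·-0.3486 − 4.1863·-1.9816 = +7.8410 (running +18.1657)
  i=4: 4.1863·3.1580 − 2.7462·-0.3486 = +14.1778 (running +32.3435)
Area = |Σ|/2 = |32.3435|/2 = 16.1718

Area at t=0.624: 16.1718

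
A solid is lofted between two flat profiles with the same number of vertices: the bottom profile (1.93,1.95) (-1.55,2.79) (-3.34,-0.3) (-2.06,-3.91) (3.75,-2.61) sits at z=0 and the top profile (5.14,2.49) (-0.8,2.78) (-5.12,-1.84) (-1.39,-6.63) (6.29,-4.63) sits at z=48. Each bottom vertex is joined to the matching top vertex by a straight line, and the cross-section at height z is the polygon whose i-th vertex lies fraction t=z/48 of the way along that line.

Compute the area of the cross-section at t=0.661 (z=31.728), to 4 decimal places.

Area at t=0.661: 58.5986

Cross-section at t=0.661: each vertex is (1-t)·p0[i] + t·p1[i].
  v1: (1-0.661)·(1.93,1.95) + 0.661·(5.14,2.49) = (4.0518,2.3069)
  v2: (1-0.661)·(-1.55,2.79) + 0.661·(-0.8,2.78) = (-1.0543,2.7834)
  v3: (1-0.661)·(-3.34,-0.3) + 0.661·(-5.12,-1.84) = (-4.5166,-1.3179)
  v4: (1-0.661)·(-2.06,-3.91) + 0.661·(-1.39,-6.63) = (-1.6171,-5.7079)
  v5: (1-0.661)·(3.75,-2.61) + 0.661·(6.29,-4.63) = (5.4289,-3.9452)
Shoelace sum Σ(x_i·y_{i+1} − x_{i+1}·y_i):
  i=1: 4.0518·2.7834 − -1.0543·2.3069 = +13.7099 (running +13.7099)
  i=2: -1.0543·-1.3179 − -4.5166·2.7834 = +13.9608 (running +27.6707)
  i=3: -4.5166·-5.7079 − -1.6171·-1.3179 = +23.6490 (running +51.3197)
  i=4: -1.6171·-3.9452 − 5.4289·-5.7079 = +37.3679 (running +88.6876)
  i=5: 5.4289·2.3069 − 4.0518·-3.9452 = +28.5095 (running +117.1971)
Area = |Σ|/2 = |117.1971|/2 = 58.5986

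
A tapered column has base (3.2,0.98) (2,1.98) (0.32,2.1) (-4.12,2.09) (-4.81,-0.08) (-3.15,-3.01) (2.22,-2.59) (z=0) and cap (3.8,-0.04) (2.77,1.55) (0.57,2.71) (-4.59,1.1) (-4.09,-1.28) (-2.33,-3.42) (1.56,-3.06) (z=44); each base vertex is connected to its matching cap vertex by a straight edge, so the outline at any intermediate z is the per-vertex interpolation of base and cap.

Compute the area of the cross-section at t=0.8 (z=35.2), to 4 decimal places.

Cross-section at t=0.8: each vertex is (1-t)·p0[i] + t·p1[i].
  v1: (1-0.8)·(3.2,0.98) + 0.8·(3.8,-0.04) = (3.6800,0.1640)
  v2: (1-0.8)·(2,1.98) + 0.8·(2.77,1.55) = (2.6160,1.6360)
  v3: (1-0.8)·(0.32,2.1) + 0.8·(0.57,2.71) = (0.5200,2.5880)
  v4: (1-0.8)·(-4.12,2.09) + 0.8·(-4.59,1.1) = (-4.4960,1.2980)
  v5: (1-0.8)·(-4.81,-0.08) + 0.8·(-4.09,-1.28) = (-4.2340,-1.0400)
  v6: (1-0.8)·(-3.15,-3.01) + 0.8·(-2.33,-3.42) = (-2.4940,-3.3380)
  v7: (1-0.8)·(2.22,-2.59) + 0.8·(1.56,-3.06) = (1.6920,-2.9660)
Shoelace sum Σ(x_i·y_{i+1} − x_{i+1}·y_i):
  i=1: 3.6800·1.6360 − 2.6160·0.1640 = +5.5915 (running +5.5915)
  i=2: 2.6160·2.5880 − 0.5200·1.6360 = +5.9195 (running +11.5109)
  i=3: 0.5200·1.2980 − -4.4960·2.5880 = +12.3106 (running +23.8216)
  i=4: -4.4960·-1.0400 − -4.2340·1.2980 = +10.1716 (running +33.9931)
  i=5: -4.2340·-3.3380 − -2.4940·-1.0400 = +11.5393 (running +45.5325)
  i=6: -2.4940·-2.9660 − 1.6920·-3.3380 = +13.0451 (running +58.5776)
  i=7: 1.6920·0.1640 − 3.6800·-2.9660 = +11.1924 (running +69.7699)
Area = |Σ|/2 = |69.7699|/2 = 34.8850

Area at t=0.8: 34.8850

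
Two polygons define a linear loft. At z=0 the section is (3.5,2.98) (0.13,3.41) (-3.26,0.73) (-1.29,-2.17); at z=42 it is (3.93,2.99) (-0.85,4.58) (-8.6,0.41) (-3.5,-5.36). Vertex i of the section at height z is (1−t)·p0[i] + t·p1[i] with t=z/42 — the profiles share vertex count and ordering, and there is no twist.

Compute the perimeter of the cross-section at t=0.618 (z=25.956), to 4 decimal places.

Perimeter at t=0.618: 27.1474

Cross-section at t=0.618: each vertex is (1-t)·p0[i] + t·p1[i].
  v1: (1-0.618)·(3.5,2.98) + 0.618·(3.93,2.99) = (3.7657,2.9862)
  v2: (1-0.618)·(0.13,3.41) + 0.618·(-0.85,4.58) = (-0.4756,4.1331)
  v3: (1-0.618)·(-3.26,0.73) + 0.618·(-8.6,0.41) = (-6.5601,0.5322)
  v4: (1-0.618)·(-1.29,-2.17) + 0.618·(-3.5,-5.36) = (-2.6558,-4.1414)
Perimeter = Σ |v_{i+1} − v_i|:
  edge 1→2: √(-4.2414² + 1.1469²) = 4.3937 (running 4.3937)
  edge 2→3: √(-6.0845² + -3.6008²) = 7.0701 (running 11.4638)
  edge 3→4: √(3.9043² + -4.6737²) = 6.0899 (running 17.5537)
  edge 4→1: √(6.4215² + 7.1276²) = 9.5937 (running 27.1474)
Perimeter = 27.1474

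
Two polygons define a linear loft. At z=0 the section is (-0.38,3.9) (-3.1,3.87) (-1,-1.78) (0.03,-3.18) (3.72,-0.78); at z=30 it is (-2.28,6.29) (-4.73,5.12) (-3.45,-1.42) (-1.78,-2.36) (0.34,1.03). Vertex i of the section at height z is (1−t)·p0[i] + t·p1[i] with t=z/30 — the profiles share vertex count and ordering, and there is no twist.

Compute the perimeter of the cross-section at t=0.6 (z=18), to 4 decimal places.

Cross-section at t=0.6: each vertex is (1-t)·p0[i] + t·p1[i].
  v1: (1-0.6)·(-0.38,3.9) + 0.6·(-2.28,6.29) = (-1.5200,5.3340)
  v2: (1-0.6)·(-3.1,3.87) + 0.6·(-4.73,5.12) = (-4.0780,4.6200)
  v3: (1-0.6)·(-1,-1.78) + 0.6·(-3.45,-1.42) = (-2.4700,-1.5640)
  v4: (1-0.6)·(0.03,-3.18) + 0.6·(-1.78,-2.36) = (-1.0560,-2.6880)
  v5: (1-0.6)·(3.72,-0.78) + 0.6·(0.34,1.03) = (1.6920,0.3060)
Perimeter = Σ |v_{i+1} − v_i|:
  edge 1→2: √(-2.5580² + -0.7140²) = 2.6558 (running 2.6558)
  edge 2→3: √(1.6080² + -6.1840²) = 6.3896 (running 9.0454)
  edge 3→4: √(1.4140² + -1.1240²) = 1.8063 (running 10.8517)
  edge 4→5: √(2.7480² + 2.9940²) = 4.0639 (running 14.9157)
  edge 5→1: √(-3.2120² + 5.0280²) = 5.9664 (running 20.8820)
Perimeter = 20.8820

Perimeter at t=0.6: 20.8820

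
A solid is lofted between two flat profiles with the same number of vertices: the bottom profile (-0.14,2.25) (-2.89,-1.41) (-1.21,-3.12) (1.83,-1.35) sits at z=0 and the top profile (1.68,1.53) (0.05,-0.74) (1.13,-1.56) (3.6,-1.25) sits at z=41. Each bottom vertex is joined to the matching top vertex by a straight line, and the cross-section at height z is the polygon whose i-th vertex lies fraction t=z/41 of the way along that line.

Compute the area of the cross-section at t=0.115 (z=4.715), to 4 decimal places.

Cross-section at t=0.115: each vertex is (1-t)·p0[i] + t·p1[i].
  v1: (1-0.115)·(-0.14,2.25) + 0.115·(1.68,1.53) = (0.0693,2.1672)
  v2: (1-0.115)·(-2.89,-1.41) + 0.115·(0.05,-0.74) = (-2.5519,-1.3329)
  v3: (1-0.115)·(-1.21,-3.12) + 0.115·(1.13,-1.56) = (-0.9409,-2.9406)
  v4: (1-0.115)·(1.83,-1.35) + 0.115·(3.6,-1.25) = (2.0335,-1.3385)
Shoelace sum Σ(x_i·y_{i+1} − x_{i+1}·y_i):
  i=1: 0.0693·-1.3329 − -2.5519·2.1672 = +5.4381 (running +5.4381)
  i=2: -2.5519·-2.9406 − -0.9409·-1.3329 = +6.2499 (running +11.6880)
  i=3: -0.9409·-1.3385 − 2.0335·-2.9406 = +7.2393 (running +18.9273)
  i=4: 2.0335·2.1672 − 0.0693·-1.3385 = +4.4999 (running +23.4272)
Area = |Σ|/2 = |23.4272|/2 = 11.7136

Area at t=0.115: 11.7136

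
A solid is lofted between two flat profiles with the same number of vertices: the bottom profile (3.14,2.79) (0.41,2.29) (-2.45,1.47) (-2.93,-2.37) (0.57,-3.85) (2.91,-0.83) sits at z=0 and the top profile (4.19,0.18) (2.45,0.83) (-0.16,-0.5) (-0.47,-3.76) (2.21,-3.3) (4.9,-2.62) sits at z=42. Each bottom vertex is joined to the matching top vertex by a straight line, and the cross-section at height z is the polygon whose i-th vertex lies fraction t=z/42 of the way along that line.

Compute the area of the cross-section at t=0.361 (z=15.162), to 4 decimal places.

Cross-section at t=0.361: each vertex is (1-t)·p0[i] + t·p1[i].
  v1: (1-0.361)·(3.14,2.79) + 0.361·(4.19,0.18) = (3.5191,1.8478)
  v2: (1-0.361)·(0.41,2.29) + 0.361·(2.45,0.83) = (1.1464,1.7629)
  v3: (1-0.361)·(-2.45,1.47) + 0.361·(-0.16,-0.5) = (-1.6233,0.7588)
  v4: (1-0.361)·(-2.93,-2.37) + 0.361·(-0.47,-3.76) = (-2.0419,-2.8718)
  v5: (1-0.361)·(0.57,-3.85) + 0.361·(2.21,-3.3) = (1.1620,-3.6514)
  v6: (1-0.361)·(2.91,-0.83) + 0.361·(4.9,-2.62) = (3.6284,-1.4762)
Shoelace sum Σ(x_i·y_{i+1} − x_{i+1}·y_i):
  i=1: 3.5191·1.7629 − 1.1464·1.8478 = +4.0855 (running +4.0855)
  i=2: 1.1464·0.7588 − -1.6233·1.7629 = +3.7318 (running +7.8172)
  i=3: -1.6233·-2.8718 − -2.0419·0.7588 = +6.2113 (running +14.0285)
  i=4: -2.0419·-3.6514 − 1.1620·-2.8718 = +10.7932 (running +24.8217)
  i=5: 1.1620·-1.4762 − 3.6284·-3.6514 = +11.5335 (running +36.3552)
  i=6: 3.6284·1.8478 − 3.5191·-1.4762 = +11.8993 (running +48.2545)
Area = |Σ|/2 = |48.2545|/2 = 24.1272

Area at t=0.361: 24.1272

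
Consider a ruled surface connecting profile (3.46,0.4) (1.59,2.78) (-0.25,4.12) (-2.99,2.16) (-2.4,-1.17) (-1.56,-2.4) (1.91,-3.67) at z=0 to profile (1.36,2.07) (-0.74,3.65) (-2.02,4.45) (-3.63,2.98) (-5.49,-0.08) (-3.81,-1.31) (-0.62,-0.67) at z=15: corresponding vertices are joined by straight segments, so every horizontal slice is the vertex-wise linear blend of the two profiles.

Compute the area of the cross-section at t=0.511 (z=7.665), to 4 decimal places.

Cross-section at t=0.511: each vertex is (1-t)·p0[i] + t·p1[i].
  v1: (1-0.511)·(3.46,0.4) + 0.511·(1.36,2.07) = (2.3869,1.2534)
  v2: (1-0.511)·(1.59,2.78) + 0.511·(-0.74,3.65) = (0.3994,3.2246)
  v3: (1-0.511)·(-0.25,4.12) + 0.511·(-2.02,4.45) = (-1.1545,4.2886)
  v4: (1-0.511)·(-2.99,2.16) + 0.511·(-3.63,2.98) = (-3.3170,2.5790)
  v5: (1-0.511)·(-2.4,-1.17) + 0.511·(-5.49,-0.08) = (-3.9790,-0.6130)
  v6: (1-0.511)·(-1.56,-2.4) + 0.511·(-3.81,-1.31) = (-2.7098,-1.8430)
  v7: (1-0.511)·(1.91,-3.67) + 0.511·(-0.62,-0.67) = (0.6172,-2.1370)
Shoelace sum Σ(x_i·y_{i+1} − x_{i+1}·y_i):
  i=1: 2.3869·3.2246 − 0.3994·1.2534 = +7.1962 (running +7.1962)
  i=2: 0.3994·4.2886 − -1.1545·3.2246 = +5.4354 (running +12.6316)
  i=3: -1.1545·2.5790 − -3.3170·4.2886 = +11.2482 (running +23.8797)
  i=4: -3.3170·-0.6130 − -3.9790·2.5790 = +12.2953 (running +36.1750)
  i=5: -3.9790·-1.8430 − -2.7098·-0.6130 = +5.6722 (running +41.8472)
  i=6: -2.7098·-2.1370 − 0.6172·-1.8430 = +6.9282 (running +48.7754)
  i=7: 0.6172·1.2534 − 2.3869·-2.1370 = +5.8743 (running +54.6498)
Area = |Σ|/2 = |54.6498|/2 = 27.3249

Area at t=0.511: 27.3249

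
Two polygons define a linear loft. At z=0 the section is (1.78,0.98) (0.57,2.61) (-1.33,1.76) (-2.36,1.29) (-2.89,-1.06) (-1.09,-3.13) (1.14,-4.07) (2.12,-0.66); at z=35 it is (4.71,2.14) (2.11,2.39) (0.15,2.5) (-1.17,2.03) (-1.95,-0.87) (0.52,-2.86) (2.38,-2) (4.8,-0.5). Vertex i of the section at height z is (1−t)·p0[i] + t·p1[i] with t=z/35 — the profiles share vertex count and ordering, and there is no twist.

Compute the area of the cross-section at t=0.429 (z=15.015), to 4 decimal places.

Area at t=0.429: 24.0581

Cross-section at t=0.429: each vertex is (1-t)·p0[i] + t·p1[i].
  v1: (1-0.429)·(1.78,0.98) + 0.429·(4.71,2.14) = (3.0370,1.4776)
  v2: (1-0.429)·(0.57,2.61) + 0.429·(2.11,2.39) = (1.2307,2.5156)
  v3: (1-0.429)·(-1.33,1.76) + 0.429·(0.15,2.5) = (-0.6951,2.0775)
  v4: (1-0.429)·(-2.36,1.29) + 0.429·(-1.17,2.03) = (-1.8495,1.6075)
  v5: (1-0.429)·(-2.89,-1.06) + 0.429·(-1.95,-0.87) = (-2.4867,-0.9785)
  v6: (1-0.429)·(-1.09,-3.13) + 0.429·(0.52,-2.86) = (-0.3993,-3.0142)
  v7: (1-0.429)·(1.14,-4.07) + 0.429·(2.38,-2) = (1.6720,-3.1820)
  v8: (1-0.429)·(2.12,-0.66) + 0.429·(4.8,-0.5) = (3.2697,-0.5914)
Shoelace sum Σ(x_i·y_{i+1} − x_{i+1}·y_i):
  i=1: 3.0370·2.5156 − 1.2307·1.4776 = +5.8214 (running +5.8214)
  i=2: 1.2307·2.0775 − -0.6951·2.5156 = +4.3052 (running +10.1266)
  i=3: -0.6951·1.6075 − -1.8495·2.0775 = +2.7249 (running +12.8515)
  i=4: -1.8495·-0.9785 − -2.4867·1.6075 = +5.8070 (running +18.6586)
  i=5: -2.4867·-3.0142 − -0.3993·-0.9785 = +7.1047 (running +25.7633)
  i=6: -0.3993·-3.1820 − 1.6720·-3.0142 = +6.3102 (running +32.0735)
  i=7: 1.6720·-0.5914 − 3.2697·-3.1820 = +9.4154 (running +41.4889)
  i=8: 3.2697·1.4776 − 3.0370·-0.5914 = +6.6274 (running +48.1163)
Area = |Σ|/2 = |48.1163|/2 = 24.0581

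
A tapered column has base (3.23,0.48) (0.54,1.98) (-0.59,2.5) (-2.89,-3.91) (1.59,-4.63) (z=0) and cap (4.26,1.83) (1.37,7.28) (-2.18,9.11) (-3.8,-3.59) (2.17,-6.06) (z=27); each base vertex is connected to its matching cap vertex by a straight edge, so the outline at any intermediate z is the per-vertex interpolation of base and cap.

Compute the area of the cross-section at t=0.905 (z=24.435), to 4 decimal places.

Cross-section at t=0.905: each vertex is (1-t)·p0[i] + t·p1[i].
  v1: (1-0.905)·(3.23,0.48) + 0.905·(4.26,1.83) = (4.1621,1.7018)
  v2: (1-0.905)·(0.54,1.98) + 0.905·(1.37,7.28) = (1.2912,6.7765)
  v3: (1-0.905)·(-0.59,2.5) + 0.905·(-2.18,9.11) = (-2.0290,8.4821)
  v4: (1-0.905)·(-2.89,-3.91) + 0.905·(-3.8,-3.59) = (-3.7136,-3.6204)
  v5: (1-0.905)·(1.59,-4.63) + 0.905·(2.17,-6.06) = (2.1149,-5.9242)
Shoelace sum Σ(x_i·y_{i+1} − x_{i+1}·y_i):
  i=1: 4.1621·6.7765 − 1.2912·1.7018 = +26.0076 (running +26.0076)
  i=2: 1.2912·8.4821 − -2.0290·6.7765 = +24.7008 (running +50.7084)
  i=3: -2.0290·-3.6204 − -3.7136·8.4821 = +38.8441 (running +89.5525)
  i=4: -3.7136·-5.9242 − 2.1149·-3.6204 = +29.6564 (running +119.2089)
  i=5: 2.1149·1.7018 − 4.1621·-5.9242 = +28.2562 (running +147.4651)
Area = |Σ|/2 = |147.4651|/2 = 73.7326

Area at t=0.905: 73.7326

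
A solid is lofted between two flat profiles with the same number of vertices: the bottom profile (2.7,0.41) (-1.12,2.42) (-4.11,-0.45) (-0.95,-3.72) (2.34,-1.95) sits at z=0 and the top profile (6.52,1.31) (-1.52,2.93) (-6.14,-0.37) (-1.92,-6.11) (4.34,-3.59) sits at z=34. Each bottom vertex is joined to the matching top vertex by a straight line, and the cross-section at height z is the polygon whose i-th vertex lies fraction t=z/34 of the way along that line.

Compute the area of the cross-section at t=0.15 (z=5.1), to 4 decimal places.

Area at t=0.15: 29.8379

Cross-section at t=0.15: each vertex is (1-t)·p0[i] + t·p1[i].
  v1: (1-0.15)·(2.7,0.41) + 0.15·(6.52,1.31) = (3.2730,0.5450)
  v2: (1-0.15)·(-1.12,2.42) + 0.15·(-1.52,2.93) = (-1.1800,2.4965)
  v3: (1-0.15)·(-4.11,-0.45) + 0.15·(-6.14,-0.37) = (-4.4145,-0.4380)
  v4: (1-0.15)·(-0.95,-3.72) + 0.15·(-1.92,-6.11) = (-1.0955,-4.0785)
  v5: (1-0.15)·(2.34,-1.95) + 0.15·(4.34,-3.59) = (2.6400,-2.1960)
Shoelace sum Σ(x_i·y_{i+1} − x_{i+1}·y_i):
  i=1: 3.2730·2.4965 − -1.1800·0.5450 = +8.8141 (running +8.8141)
  i=2: -1.1800·-0.4380 − -4.4145·2.4965 = +11.5376 (running +20.3518)
  i=3: -4.4145·-4.0785 − -1.0955·-0.4380 = +17.5247 (running +37.8765)
  i=4: -1.0955·-2.1960 − 2.6400·-4.0785 = +13.1730 (running +51.0495)
  i=5: 2.6400·0.5450 − 3.2730·-2.1960 = +8.6263 (running +59.6758)
Area = |Σ|/2 = |59.6758|/2 = 29.8379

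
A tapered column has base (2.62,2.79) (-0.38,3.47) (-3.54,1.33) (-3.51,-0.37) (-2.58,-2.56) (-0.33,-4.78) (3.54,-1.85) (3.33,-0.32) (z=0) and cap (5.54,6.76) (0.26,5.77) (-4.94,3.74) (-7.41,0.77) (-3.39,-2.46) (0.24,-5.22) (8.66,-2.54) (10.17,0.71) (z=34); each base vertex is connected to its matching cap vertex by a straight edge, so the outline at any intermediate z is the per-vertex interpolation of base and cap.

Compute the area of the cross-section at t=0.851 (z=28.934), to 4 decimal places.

Cross-section at t=0.851: each vertex is (1-t)·p0[i] + t·p1[i].
  v1: (1-0.851)·(2.62,2.79) + 0.851·(5.54,6.76) = (5.1049,6.1685)
  v2: (1-0.851)·(-0.38,3.47) + 0.851·(0.26,5.77) = (0.1646,5.4273)
  v3: (1-0.851)·(-3.54,1.33) + 0.851·(-4.94,3.74) = (-4.7314,3.3809)
  v4: (1-0.851)·(-3.51,-0.37) + 0.851·(-7.41,0.77) = (-6.8289,0.6001)
  v5: (1-0.851)·(-2.58,-2.56) + 0.851·(-3.39,-2.46) = (-3.2693,-2.4749)
  v6: (1-0.851)·(-0.33,-4.78) + 0.851·(0.24,-5.22) = (0.1551,-5.1544)
  v7: (1-0.851)·(3.54,-1.85) + 0.851·(8.66,-2.54) = (7.8971,-2.4372)
  v8: (1-0.851)·(3.33,-0.32) + 0.851·(10.17,0.71) = (9.1508,0.5565)
Shoelace sum Σ(x_i·y_{i+1} − x_{i+1}·y_i):
  i=1: 5.1049·5.4273 − 0.1646·6.1685 = +26.6904 (running +26.6904)
  i=2: 0.1646·3.3809 − -4.7314·5.4273 = +26.2354 (running +52.9257)
  i=3: -4.7314·0.6001 − -6.8289·3.3809 = +20.2484 (running +73.1741)
  i=4: -6.8289·-2.4749 − -3.2693·0.6001 = +18.8629 (running +92.0370)
  i=5: -3.2693·-5.1544 − 0.1551·-2.4749 = +17.2352 (running +109.2722)
  i=6: 0.1551·-2.4372 − 7.8971·-5.1544 = +40.3273 (running +149.5995)
  i=7: 7.8971·0.5565 − 9.1508·-2.4372 = +26.6973 (running +176.2969)
  i=8: 9.1508·6.1685 − 5.1049·0.5565 = +53.6056 (running +229.9025)
Area = |Σ|/2 = |229.9025|/2 = 114.9512

Area at t=0.851: 114.9512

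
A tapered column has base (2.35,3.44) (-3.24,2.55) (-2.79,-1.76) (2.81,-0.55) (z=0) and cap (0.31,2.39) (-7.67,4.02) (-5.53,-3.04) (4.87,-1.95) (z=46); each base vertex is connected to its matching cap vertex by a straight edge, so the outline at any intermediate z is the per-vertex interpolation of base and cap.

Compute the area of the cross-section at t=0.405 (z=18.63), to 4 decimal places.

Area at t=0.405: 34.5266

Cross-section at t=0.405: each vertex is (1-t)·p0[i] + t·p1[i].
  v1: (1-0.405)·(2.35,3.44) + 0.405·(0.31,2.39) = (1.5238,3.0147)
  v2: (1-0.405)·(-3.24,2.55) + 0.405·(-7.67,4.02) = (-5.0342,3.1453)
  v3: (1-0.405)·(-2.79,-1.76) + 0.405·(-5.53,-3.04) = (-3.8997,-2.2784)
  v4: (1-0.405)·(2.81,-0.55) + 0.405·(4.87,-1.95) = (3.6443,-1.1170)
Shoelace sum Σ(x_i·y_{i+1} − x_{i+1}·y_i):
  i=1: 1.5238·3.1453 − -5.0342·3.0147 = +19.9696 (running +19.9696)
  i=2: -5.0342·-2.2784 − -3.8997·3.1453 = +23.7357 (running +43.7053)
  i=3: -3.8997·-1.1170 − 3.6443·-2.2784 = +12.6591 (running +56.3645)
  i=4: 3.6443·3.0147 − 1.5238·-1.1170 = +12.6887 (running +69.0532)
Area = |Σ|/2 = |69.0532|/2 = 34.5266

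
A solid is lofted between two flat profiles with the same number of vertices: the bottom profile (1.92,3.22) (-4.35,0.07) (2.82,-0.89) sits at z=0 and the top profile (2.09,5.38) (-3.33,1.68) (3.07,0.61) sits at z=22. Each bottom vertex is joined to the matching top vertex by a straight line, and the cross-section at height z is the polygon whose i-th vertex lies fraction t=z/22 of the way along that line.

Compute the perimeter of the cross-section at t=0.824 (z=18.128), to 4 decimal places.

Cross-section at t=0.824: each vertex is (1-t)·p0[i] + t·p1[i].
  v1: (1-0.824)·(1.92,3.22) + 0.824·(2.09,5.38) = (2.0601,4.9998)
  v2: (1-0.824)·(-4.35,0.07) + 0.824·(-3.33,1.68) = (-3.5095,1.3966)
  v3: (1-0.824)·(2.82,-0.89) + 0.824·(3.07,0.61) = (3.0260,0.3460)
Perimeter = Σ |v_{i+1} − v_i|:
  edge 1→2: √(-5.5696² + -3.6032²) = 6.6335 (running 6.6335)
  edge 2→3: √(6.5355² + -1.0506²) = 6.6194 (running 13.2529)
  edge 3→1: √(-0.9659² + 4.6538²) = 4.7530 (running 18.0060)
Perimeter = 18.0060

Perimeter at t=0.824: 18.0060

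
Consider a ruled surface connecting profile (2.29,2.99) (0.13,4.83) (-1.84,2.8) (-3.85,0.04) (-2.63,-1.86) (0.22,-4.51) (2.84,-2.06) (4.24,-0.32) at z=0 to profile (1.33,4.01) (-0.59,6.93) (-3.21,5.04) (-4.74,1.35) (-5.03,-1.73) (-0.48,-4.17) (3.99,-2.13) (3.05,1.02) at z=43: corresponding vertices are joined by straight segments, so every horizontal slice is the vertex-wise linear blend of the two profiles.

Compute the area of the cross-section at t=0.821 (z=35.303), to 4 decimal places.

Area at t=0.821: 58.3940

Cross-section at t=0.821: each vertex is (1-t)·p0[i] + t·p1[i].
  v1: (1-0.821)·(2.29,2.99) + 0.821·(1.33,4.01) = (1.5018,3.8274)
  v2: (1-0.821)·(0.13,4.83) + 0.821·(-0.59,6.93) = (-0.4611,6.5541)
  v3: (1-0.821)·(-1.84,2.8) + 0.821·(-3.21,5.04) = (-2.9648,4.6390)
  v4: (1-0.821)·(-3.85,0.04) + 0.821·(-4.74,1.35) = (-4.5807,1.1155)
  v5: (1-0.821)·(-2.63,-1.86) + 0.821·(-5.03,-1.73) = (-4.6004,-1.7533)
  v6: (1-0.821)·(0.22,-4.51) + 0.821·(-0.48,-4.17) = (-0.3547,-4.2309)
  v7: (1-0.821)·(2.84,-2.06) + 0.821·(3.99,-2.13) = (3.7842,-2.1175)
  v8: (1-0.821)·(4.24,-0.32) + 0.821·(3.05,1.02) = (3.2630,0.7801)
Shoelace sum Σ(x_i·y_{i+1} − x_{i+1}·y_i):
  i=1: 1.5018·6.5541 − -0.4611·3.8274 = +11.6081 (running +11.6081)
  i=2: -0.4611·4.6390 − -2.9648·6.5541 = +17.2922 (running +28.9004)
  i=3: -2.9648·1.1155 − -4.5807·4.6390 = +17.9428 (running +46.8431)
  i=4: -4.5807·-1.7533 − -4.6004·1.1155 = +13.1630 (running +60.0061)
  i=5: -4.6004·-4.2309 − -0.3547·-1.7533 = +18.8418 (running +78.8479)
  i=6: -0.3547·-2.1175 − 3.7842·-4.2309 = +16.7613 (running +95.6091)
  i=7: 3.7842·0.7801 − 3.2630·-2.1175 = +9.8615 (running +105.4706)
  i=8: 3.2630·3.8274 − 1.5018·0.7801 = +11.3173 (running +116.7879)
Area = |Σ|/2 = |116.7879|/2 = 58.3940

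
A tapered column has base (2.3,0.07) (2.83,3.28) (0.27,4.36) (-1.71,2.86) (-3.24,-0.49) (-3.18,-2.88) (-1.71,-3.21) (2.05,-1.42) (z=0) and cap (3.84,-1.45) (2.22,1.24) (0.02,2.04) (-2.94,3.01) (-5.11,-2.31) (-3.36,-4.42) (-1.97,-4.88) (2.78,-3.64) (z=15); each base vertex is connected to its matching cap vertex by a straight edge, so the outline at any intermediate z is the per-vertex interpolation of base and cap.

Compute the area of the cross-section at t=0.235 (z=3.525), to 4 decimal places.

Cross-section at t=0.235: each vertex is (1-t)·p0[i] + t·p1[i].
  v1: (1-0.235)·(2.3,0.07) + 0.235·(3.84,-1.45) = (2.6619,-0.2872)
  v2: (1-0.235)·(2.83,3.28) + 0.235·(2.22,1.24) = (2.6867,2.8006)
  v3: (1-0.235)·(0.27,4.36) + 0.235·(0.02,2.04) = (0.2113,3.8148)
  v4: (1-0.235)·(-1.71,2.86) + 0.235·(-2.94,3.01) = (-1.9990,2.8952)
  v5: (1-0.235)·(-3.24,-0.49) + 0.235·(-5.11,-2.31) = (-3.6795,-0.9177)
  v6: (1-0.235)·(-3.18,-2.88) + 0.235·(-3.36,-4.42) = (-3.2223,-3.2419)
  v7: (1-0.235)·(-1.71,-3.21) + 0.235·(-1.97,-4.88) = (-1.7711,-3.6024)
  v8: (1-0.235)·(2.05,-1.42) + 0.235·(2.78,-3.64) = (2.2215,-1.9417)
Shoelace sum Σ(x_i·y_{i+1} − x_{i+1}·y_i):
  i=1: 2.6619·2.8006 − 2.6867·-0.2872 = +8.2265 (running +8.2265)
  i=2: 2.6867·3.8148 − 0.2113·2.8006 = +9.6574 (running +17.8839)
  i=3: 0.2113·2.8952 − -1.9990·3.8148 = +8.2376 (running +26.1215)
  i=4: -1.9990·-0.9177 − -3.6795·2.8952 = +12.4875 (running +38.6090)
  i=5: -3.6795·-3.2419 − -3.2223·-0.9177 = +8.9713 (running +47.5803)
  i=6: -3.2223·-3.6024 − -1.7711·-3.2419 = +5.8664 (running +53.4467)
  i=7: -1.7711·-1.9417 − 2.2215·-3.6024 = +11.4420 (running +64.8887)
  i=8: 2.2215·-0.2872 − 2.6619·-1.9417 = +4.5306 (running +69.4193)
Area = |Σ|/2 = |69.4193|/2 = 34.7096

Area at t=0.235: 34.7096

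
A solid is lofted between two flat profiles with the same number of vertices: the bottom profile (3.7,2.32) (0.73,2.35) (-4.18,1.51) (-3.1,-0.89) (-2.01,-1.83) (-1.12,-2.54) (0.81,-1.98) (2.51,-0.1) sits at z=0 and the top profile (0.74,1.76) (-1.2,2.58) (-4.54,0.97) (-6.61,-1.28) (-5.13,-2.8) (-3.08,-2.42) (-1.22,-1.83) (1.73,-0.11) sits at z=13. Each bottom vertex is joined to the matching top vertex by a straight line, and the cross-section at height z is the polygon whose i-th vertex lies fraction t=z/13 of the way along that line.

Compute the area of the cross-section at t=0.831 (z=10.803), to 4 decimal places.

Area at t=0.831: 25.7029

Cross-section at t=0.831: each vertex is (1-t)·p0[i] + t·p1[i].
  v1: (1-0.831)·(3.7,2.32) + 0.831·(0.74,1.76) = (1.2402,1.8546)
  v2: (1-0.831)·(0.73,2.35) + 0.831·(-1.2,2.58) = (-0.8738,2.5411)
  v3: (1-0.831)·(-4.18,1.51) + 0.831·(-4.54,0.97) = (-4.4792,1.0613)
  v4: (1-0.831)·(-3.1,-0.89) + 0.831·(-6.61,-1.28) = (-6.0168,-1.2141)
  v5: (1-0.831)·(-2.01,-1.83) + 0.831·(-5.13,-2.8) = (-4.6027,-2.6361)
  v6: (1-0.831)·(-1.12,-2.54) + 0.831·(-3.08,-2.42) = (-2.7488,-2.4403)
  v7: (1-0.831)·(0.81,-1.98) + 0.831·(-1.22,-1.83) = (-0.8769,-1.8554)
  v8: (1-0.831)·(2.51,-0.1) + 0.831·(1.73,-0.11) = (1.8618,-0.1083)
Shoelace sum Σ(x_i·y_{i+1} − x_{i+1}·y_i):
  i=1: 1.2402·2.5411 − -0.8738·1.8546 = +4.7723 (running +4.7723)
  i=2: -0.8738·1.0613 − -4.4792·2.5411 = +10.4548 (running +15.2270)
  i=3: -4.4792·-1.2141 − -6.0168·1.0613 = +11.8235 (running +27.0505)
  i=4: -6.0168·-2.6361 − -4.6027·-1.2141 = +10.2726 (running +37.3231)
  i=5: -4.6027·-2.4403 − -2.7488·-2.6361 = +3.9860 (running +41.3091)
  i=6: -2.7488·-1.8554 − -0.8769·-2.4403 = +2.9600 (running +44.2691)
  i=7: -0.8769·-0.1083 − 1.8618·-1.8554 = +3.5493 (running +47.8184)
  i=8: 1.8618·1.8546 − 1.2402·-0.1083 = +3.5873 (running +51.4057)
Area = |Σ|/2 = |51.4057|/2 = 25.7029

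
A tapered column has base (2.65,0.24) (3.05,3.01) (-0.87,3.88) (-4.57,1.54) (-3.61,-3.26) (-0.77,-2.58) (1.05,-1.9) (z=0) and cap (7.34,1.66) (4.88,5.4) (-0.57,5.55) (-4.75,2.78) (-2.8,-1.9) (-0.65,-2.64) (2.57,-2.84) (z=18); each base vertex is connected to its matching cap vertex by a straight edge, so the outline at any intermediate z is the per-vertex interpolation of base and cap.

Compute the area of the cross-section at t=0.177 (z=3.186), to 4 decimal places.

Cross-section at t=0.177: each vertex is (1-t)·p0[i] + t·p1[i].
  v1: (1-0.177)·(2.65,0.24) + 0.177·(7.34,1.66) = (3.4801,0.4913)
  v2: (1-0.177)·(3.05,3.01) + 0.177·(4.88,5.4) = (3.3739,3.4330)
  v3: (1-0.177)·(-0.87,3.88) + 0.177·(-0.57,5.55) = (-0.8169,4.1756)
  v4: (1-0.177)·(-4.57,1.54) + 0.177·(-4.75,2.78) = (-4.6019,1.7595)
  v5: (1-0.177)·(-3.61,-3.26) + 0.177·(-2.8,-1.9) = (-3.4666,-3.0193)
  v6: (1-0.177)·(-0.77,-2.58) + 0.177·(-0.65,-2.64) = (-0.7488,-2.5906)
  v7: (1-0.177)·(1.05,-1.9) + 0.177·(2.57,-2.84) = (1.3190,-2.0664)
Shoelace sum Σ(x_i·y_{i+1} − x_{i+1}·y_i):
  i=1: 3.4801·3.4330 − 3.3739·0.4913 = +10.2897 (running +10.2897)
  i=2: 3.3739·4.1756 − -0.8169·3.4330 = +16.8925 (running +27.1822)
  i=3: -0.8169·1.7595 − -4.6019·4.1756 = +17.7782 (running +44.9603)
  i=4: -4.6019·-3.0193 − -3.4666·1.7595 = +19.9938 (running +64.9541)
  i=5: -3.4666·-2.5906 − -0.7488·-3.0193 = +6.7200 (running +71.6741)
  i=6: -0.7488·-2.0664 − 1.3190·-2.5906 = +4.9644 (running +76.6385)
  i=7: 1.3190·0.4913 − 3.4801·-2.0664 = +7.8394 (running +84.4778)
Area = |Σ|/2 = |84.4778|/2 = 42.2389

Area at t=0.177: 42.2389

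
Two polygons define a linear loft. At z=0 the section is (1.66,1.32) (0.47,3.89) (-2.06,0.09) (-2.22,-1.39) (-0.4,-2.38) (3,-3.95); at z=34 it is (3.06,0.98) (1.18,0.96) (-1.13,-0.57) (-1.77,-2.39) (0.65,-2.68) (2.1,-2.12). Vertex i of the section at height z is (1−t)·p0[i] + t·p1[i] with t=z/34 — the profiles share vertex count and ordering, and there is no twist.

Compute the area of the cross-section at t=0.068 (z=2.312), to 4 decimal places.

Cross-section at t=0.068: each vertex is (1-t)·p0[i] + t·p1[i].
  v1: (1-0.068)·(1.66,1.32) + 0.068·(3.06,0.98) = (1.7552,1.2969)
  v2: (1-0.068)·(0.47,3.89) + 0.068·(1.18,0.96) = (0.5183,3.6908)
  v3: (1-0.068)·(-2.06,0.09) + 0.068·(-1.13,-0.57) = (-1.9968,0.0451)
  v4: (1-0.068)·(-2.22,-1.39) + 0.068·(-1.77,-2.39) = (-2.1894,-1.4580)
  v5: (1-0.068)·(-0.4,-2.38) + 0.068·(0.65,-2.68) = (-0.3286,-2.4004)
  v6: (1-0.068)·(3,-3.95) + 0.068·(2.1,-2.12) = (2.9388,-3.8256)
Shoelace sum Σ(x_i·y_{i+1} − x_{i+1}·y_i):
  i=1: 1.7552·3.6908 − 0.5183·1.2969 = +5.8059 (running +5.8059)
  i=2: 0.5183·0.0451 − -1.9968·3.6908 = +7.3929 (running +13.1988)
  i=3: -1.9968·-1.4580 − -2.1894·0.0451 = +3.0101 (running +16.2089)
  i=4: -2.1894·-2.4004 − -0.3286·-1.4580 = +4.7763 (running +20.9852)
  i=5: -0.3286·-3.8256 − 2.9388·-2.4004 = +8.3114 (running +29.2966)
  i=6: 2.9388·1.2969 − 1.7552·-3.8256 = +10.5259 (running +39.8225)
Area = |Σ|/2 = |39.8225|/2 = 19.9112

Area at t=0.068: 19.9112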